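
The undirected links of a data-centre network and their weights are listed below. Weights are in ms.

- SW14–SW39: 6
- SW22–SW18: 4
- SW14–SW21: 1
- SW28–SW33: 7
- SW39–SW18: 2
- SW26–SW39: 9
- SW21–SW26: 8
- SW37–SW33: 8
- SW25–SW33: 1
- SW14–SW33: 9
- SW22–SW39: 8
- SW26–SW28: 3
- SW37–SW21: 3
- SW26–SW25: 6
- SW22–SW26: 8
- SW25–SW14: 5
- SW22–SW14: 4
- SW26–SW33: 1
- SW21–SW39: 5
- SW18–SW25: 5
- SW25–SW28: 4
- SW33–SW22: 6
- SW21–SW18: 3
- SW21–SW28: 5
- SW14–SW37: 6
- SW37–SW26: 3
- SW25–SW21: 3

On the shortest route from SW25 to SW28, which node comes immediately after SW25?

SW28

Candidate routes:
SW25 - SW28: 4 = 4
SW25 - SW33 - SW26 - SW28: 1+1+3 = 5
The minimum is 4 ms via SW25 - SW28.
So from SW25 the first move is to SW28.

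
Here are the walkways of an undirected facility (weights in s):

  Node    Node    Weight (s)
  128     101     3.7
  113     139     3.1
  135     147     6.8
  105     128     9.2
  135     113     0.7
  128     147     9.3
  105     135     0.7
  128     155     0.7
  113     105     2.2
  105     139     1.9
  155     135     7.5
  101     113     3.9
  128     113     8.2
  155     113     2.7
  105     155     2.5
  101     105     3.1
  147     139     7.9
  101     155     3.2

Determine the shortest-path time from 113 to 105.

1.4 s

Running Dijkstra from 113:
113: 0
135: 0.7  (via 113)
105: 1.4  (via 135)
Shortest route: 113–135–105 = 1.4 s.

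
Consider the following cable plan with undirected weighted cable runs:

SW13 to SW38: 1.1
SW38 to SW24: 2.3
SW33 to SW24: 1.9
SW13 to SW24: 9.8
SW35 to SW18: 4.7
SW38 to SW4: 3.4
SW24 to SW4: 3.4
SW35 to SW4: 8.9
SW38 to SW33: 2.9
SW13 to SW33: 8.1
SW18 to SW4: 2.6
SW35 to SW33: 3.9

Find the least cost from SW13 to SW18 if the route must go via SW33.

11.9

Best SW13 to SW33: SW13–SW38–SW33 costing 4
Best SW33 to SW18: SW33–SW24–SW4–SW18 costing 7.9
Total via SW33: 4 + 7.9 = 11.9.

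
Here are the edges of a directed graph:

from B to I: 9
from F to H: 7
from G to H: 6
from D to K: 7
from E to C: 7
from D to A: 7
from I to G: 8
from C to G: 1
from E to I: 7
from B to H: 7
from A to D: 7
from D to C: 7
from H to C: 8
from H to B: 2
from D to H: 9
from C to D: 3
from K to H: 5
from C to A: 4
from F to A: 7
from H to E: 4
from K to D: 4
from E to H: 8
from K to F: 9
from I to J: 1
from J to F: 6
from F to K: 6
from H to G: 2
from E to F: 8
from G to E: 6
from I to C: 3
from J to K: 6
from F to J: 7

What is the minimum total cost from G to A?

Enumerating some paths:
G - H - C - A: 6+8+4 = 18
G - E - C - A: 6+7+4 = 17
G - E - I - C - A: 6+7+3+4 = 20
The minimum is 17 via G - E - C - A.

17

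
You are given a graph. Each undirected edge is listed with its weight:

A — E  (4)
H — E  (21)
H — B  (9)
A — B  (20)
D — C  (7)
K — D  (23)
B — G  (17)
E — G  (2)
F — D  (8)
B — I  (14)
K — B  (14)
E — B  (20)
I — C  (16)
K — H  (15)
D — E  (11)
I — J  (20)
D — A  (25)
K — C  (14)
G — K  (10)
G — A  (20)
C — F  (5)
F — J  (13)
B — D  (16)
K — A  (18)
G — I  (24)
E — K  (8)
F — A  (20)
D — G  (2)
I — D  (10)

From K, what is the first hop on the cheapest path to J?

Candidate routes:
K → G → D → F → J: 10+2+8+13 = 33
K → E → G → D → F → J: 8+2+2+8+13 = 33
K → C → F → J: 14+5+13 = 32
The minimum is 32 via K → C → F → J.
So from K the first move is to C.

C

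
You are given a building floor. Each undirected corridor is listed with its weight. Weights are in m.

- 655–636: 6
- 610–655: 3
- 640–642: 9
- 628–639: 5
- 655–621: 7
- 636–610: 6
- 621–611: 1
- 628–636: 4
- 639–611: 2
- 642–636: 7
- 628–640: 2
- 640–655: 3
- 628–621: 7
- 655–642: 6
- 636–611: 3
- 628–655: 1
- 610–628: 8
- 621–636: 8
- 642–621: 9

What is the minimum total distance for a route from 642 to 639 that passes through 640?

16 m

Shortest 642→640: 642–640 = 9
Best 640 to 639: 640–628–639 costing 7
Total via 640: 9 + 7 = 16 m.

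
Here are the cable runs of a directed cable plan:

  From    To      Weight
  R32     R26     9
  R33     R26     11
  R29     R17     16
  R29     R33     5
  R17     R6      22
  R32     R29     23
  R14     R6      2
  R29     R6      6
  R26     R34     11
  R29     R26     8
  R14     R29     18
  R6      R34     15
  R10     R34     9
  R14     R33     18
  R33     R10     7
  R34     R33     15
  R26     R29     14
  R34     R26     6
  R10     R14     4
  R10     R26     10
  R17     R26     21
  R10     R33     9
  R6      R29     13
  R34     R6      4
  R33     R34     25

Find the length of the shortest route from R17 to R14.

51

Shortest distances from R17:
R17: 0
R26: 21  (via R17)
R6: 22  (via R17)
R34: 32  (via R26)
R29: 35  (via R26)
R33: 40  (via R29)
R10: 47  (via R33)
R14: 51  (via R10)
Shortest route: R17 → R26 → R29 → R33 → R10 → R14 = 51.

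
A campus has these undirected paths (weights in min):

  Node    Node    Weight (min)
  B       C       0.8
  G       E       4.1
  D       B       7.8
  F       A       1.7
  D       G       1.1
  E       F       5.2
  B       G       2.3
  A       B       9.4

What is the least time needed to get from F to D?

Settle nodes by increasing distance from F:
F: 0
A: 1.7  (via F)
E: 5.2  (via F)
G: 9.3  (via E)
D: 10.4  (via G)
Shortest route: F–E–G–D = 10.4 min.

10.4 min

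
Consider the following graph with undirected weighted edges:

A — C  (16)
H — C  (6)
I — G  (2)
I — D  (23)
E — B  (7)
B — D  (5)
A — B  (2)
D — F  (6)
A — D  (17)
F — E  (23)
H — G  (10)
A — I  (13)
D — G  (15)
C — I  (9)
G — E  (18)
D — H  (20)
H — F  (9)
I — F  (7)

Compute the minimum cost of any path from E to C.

25

Enumerating some paths:
E - B - A - I - C: 7+2+13+9 = 31
E - B - A - C: 7+2+16 = 25
E - G - I - C: 18+2+9 = 29
E - B - D - F - H - C: 7+5+6+9+6 = 33
Cheapest is E - B - A - C at 25.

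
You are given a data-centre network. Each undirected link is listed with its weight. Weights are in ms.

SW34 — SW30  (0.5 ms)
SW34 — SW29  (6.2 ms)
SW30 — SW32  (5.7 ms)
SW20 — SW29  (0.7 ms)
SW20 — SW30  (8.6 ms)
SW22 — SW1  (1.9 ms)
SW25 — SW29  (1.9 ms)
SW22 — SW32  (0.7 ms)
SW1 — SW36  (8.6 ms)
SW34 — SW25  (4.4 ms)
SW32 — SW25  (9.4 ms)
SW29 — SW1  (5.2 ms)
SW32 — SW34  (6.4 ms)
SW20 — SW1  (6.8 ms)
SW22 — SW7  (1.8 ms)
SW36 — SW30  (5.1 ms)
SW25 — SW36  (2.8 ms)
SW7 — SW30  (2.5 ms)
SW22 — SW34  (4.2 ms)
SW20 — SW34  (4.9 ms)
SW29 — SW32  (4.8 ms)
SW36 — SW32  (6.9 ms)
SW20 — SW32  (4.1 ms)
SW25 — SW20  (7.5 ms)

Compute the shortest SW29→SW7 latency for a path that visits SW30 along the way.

8.6 ms

Best SW29 to SW30: SW29–SW20–SW34–SW30 costing 6.1
Shortest SW30→SW7: SW30–SW7 = 2.5
Total via SW30: 6.1 + 2.5 = 8.6 ms.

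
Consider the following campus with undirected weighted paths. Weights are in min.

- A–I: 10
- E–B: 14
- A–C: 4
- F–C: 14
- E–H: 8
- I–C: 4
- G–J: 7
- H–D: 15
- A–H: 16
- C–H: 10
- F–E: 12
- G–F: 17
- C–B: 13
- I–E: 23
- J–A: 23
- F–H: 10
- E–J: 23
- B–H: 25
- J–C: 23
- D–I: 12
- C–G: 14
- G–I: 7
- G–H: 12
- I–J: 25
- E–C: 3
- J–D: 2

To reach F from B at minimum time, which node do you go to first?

E

Enumerating some paths:
B → E → C → F: 14+3+14 = 31
B → C → F: 13+14 = 27
B → C → E → F: 13+3+12 = 28
B → E → F: 14+12 = 26
Cheapest is B → E → F at 26 min.
So from B the first move is to E.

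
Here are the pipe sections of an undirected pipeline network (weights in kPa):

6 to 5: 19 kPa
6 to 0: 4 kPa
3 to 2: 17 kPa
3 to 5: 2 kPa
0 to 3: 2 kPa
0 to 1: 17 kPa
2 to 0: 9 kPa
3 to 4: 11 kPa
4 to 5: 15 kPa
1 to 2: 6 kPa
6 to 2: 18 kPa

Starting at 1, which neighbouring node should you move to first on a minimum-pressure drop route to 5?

Candidate routes:
1 → 0 → 3 → 5: 17+2+2 = 21
1 → 2 → 3 → 5: 6+17+2 = 25
1 → 2 → 0 → 3 → 5: 6+9+2+2 = 19
The minimum is 19 kPa via 1 → 2 → 0 → 3 → 5.
So from 1 the first move is to 2.

2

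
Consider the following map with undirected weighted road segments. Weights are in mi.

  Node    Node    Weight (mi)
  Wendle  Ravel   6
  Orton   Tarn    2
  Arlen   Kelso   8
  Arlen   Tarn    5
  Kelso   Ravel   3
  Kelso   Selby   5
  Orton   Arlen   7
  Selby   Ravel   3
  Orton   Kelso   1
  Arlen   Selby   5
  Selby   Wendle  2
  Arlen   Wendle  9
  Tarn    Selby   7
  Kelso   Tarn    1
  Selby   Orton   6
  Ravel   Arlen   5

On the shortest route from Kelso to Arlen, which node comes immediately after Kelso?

Tarn

Enumerating some paths:
Kelso–Orton–Arlen: 1+7 = 8
Kelso–Tarn–Arlen: 1+5 = 6
Cheapest is Kelso–Tarn–Arlen at 6 mi.
So from Kelso the first move is to Tarn.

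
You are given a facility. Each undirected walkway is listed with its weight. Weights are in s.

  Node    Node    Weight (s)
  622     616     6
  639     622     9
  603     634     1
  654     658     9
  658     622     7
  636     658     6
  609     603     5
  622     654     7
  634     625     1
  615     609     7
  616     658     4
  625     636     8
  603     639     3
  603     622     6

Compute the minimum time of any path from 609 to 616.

17 s

Candidate routes:
609 → 603 → 622 → 658 → 616: 5+6+7+4 = 22
609 → 603 → 622 → 616: 5+6+6 = 17
Cheapest is 609 → 603 → 622 → 616 at 17 s.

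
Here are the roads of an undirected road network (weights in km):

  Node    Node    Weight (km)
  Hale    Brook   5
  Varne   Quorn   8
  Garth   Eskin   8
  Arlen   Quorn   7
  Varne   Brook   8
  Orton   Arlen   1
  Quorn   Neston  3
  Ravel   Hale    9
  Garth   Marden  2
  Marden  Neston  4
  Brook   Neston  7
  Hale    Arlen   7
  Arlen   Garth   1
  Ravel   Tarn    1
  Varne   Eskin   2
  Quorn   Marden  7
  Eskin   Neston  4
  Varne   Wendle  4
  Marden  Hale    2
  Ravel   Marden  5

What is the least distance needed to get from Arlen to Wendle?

Compare a few routes:
Arlen–Garth–Eskin–Varne–Wendle: 1+8+2+4 = 15
Arlen–Quorn–Varne–Wendle: 7+8+4 = 19
Arlen–Quorn–Neston–Eskin–Varne–Wendle: 7+3+4+2+4 = 20
Arlen–Garth–Marden–Neston–Eskin–Varne–Wendle: 1+2+4+4+2+4 = 17
The minimum is 15 km via Arlen–Garth–Eskin–Varne–Wendle.

15 km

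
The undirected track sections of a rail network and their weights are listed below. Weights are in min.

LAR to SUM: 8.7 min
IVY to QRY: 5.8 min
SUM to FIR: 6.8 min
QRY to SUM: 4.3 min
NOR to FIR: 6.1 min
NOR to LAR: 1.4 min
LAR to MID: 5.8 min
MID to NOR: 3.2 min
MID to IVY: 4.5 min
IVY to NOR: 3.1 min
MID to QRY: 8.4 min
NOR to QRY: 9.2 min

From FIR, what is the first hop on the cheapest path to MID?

NOR

Compare a few routes:
FIR–NOR–IVY–MID: 6.1+3.1+4.5 = 13.7
FIR–NOR–LAR–MID: 6.1+1.4+5.8 = 13.3
FIR–NOR–MID: 6.1+3.2 = 9.3
The minimum is 9.3 min via FIR–NOR–MID.
So from FIR the first move is to NOR.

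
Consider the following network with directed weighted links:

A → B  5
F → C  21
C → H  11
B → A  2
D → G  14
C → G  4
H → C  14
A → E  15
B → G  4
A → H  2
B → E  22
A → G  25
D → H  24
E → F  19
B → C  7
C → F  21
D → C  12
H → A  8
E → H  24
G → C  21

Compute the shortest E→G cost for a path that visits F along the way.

44

Shortest E→F: E–F = 19
Best F to G: F–C–G costing 25
Total via F: 19 + 25 = 44.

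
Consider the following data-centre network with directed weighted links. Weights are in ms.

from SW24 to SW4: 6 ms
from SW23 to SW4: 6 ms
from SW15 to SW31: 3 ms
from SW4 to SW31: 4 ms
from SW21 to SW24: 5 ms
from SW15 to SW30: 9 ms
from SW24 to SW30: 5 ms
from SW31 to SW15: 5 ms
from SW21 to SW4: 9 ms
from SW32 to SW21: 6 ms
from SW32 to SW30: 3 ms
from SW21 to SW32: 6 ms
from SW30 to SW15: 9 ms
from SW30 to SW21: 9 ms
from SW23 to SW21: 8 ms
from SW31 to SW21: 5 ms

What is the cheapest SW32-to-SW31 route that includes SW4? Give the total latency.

Shortest SW32→SW4: SW32–SW21–SW4 = 15
Shortest SW4→SW31: SW4–SW31 = 4
Total via SW4: 15 + 4 = 19 ms.

19 ms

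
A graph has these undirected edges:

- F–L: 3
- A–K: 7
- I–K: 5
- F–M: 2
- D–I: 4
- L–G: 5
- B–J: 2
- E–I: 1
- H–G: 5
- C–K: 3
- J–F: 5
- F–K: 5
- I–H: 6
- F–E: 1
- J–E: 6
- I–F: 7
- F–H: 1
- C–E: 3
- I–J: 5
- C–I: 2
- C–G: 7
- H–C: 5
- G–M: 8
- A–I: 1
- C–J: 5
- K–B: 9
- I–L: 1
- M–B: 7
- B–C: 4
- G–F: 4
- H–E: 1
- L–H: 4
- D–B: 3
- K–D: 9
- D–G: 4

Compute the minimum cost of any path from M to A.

5

Enumerating some paths:
M → F → E → I → A: 2+1+1+1 = 5
M → F → L → I → A: 2+3+1+1 = 7
M → F → H → E → I → A: 2+1+1+1+1 = 6
M → F → H → L → I → A: 2+1+4+1+1 = 9
The minimum is 5 via M → F → E → I → A.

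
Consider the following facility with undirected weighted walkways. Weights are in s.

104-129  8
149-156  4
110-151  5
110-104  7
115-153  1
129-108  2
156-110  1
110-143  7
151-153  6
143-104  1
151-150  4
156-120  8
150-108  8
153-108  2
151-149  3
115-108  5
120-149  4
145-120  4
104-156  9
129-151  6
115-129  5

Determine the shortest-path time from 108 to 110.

Shortest distances from 108:
108: 0
153: 2  (via 108)
129: 2  (via 108)
115: 3  (via 153)
150: 8  (via 108)
151: 8  (via 153)
104: 10  (via 129)
143: 11  (via 104)
149: 11  (via 151)
110: 13  (via 151)
Shortest route: 108 → 153 → 151 → 110 = 13 s.

13 s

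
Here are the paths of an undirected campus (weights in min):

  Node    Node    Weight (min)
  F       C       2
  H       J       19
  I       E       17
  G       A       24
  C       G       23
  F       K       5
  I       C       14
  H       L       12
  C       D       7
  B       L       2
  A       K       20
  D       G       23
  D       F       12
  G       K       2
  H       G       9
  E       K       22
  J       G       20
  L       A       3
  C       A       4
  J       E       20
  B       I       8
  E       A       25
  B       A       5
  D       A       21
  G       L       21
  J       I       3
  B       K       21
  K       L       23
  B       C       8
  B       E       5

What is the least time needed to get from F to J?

Running Dijkstra from F:
F: 0
C: 2  (via F)
K: 5  (via F)
A: 6  (via C)
G: 7  (via K)
D: 9  (via C)
L: 9  (via A)
B: 10  (via C)
E: 15  (via B)
H: 16  (via G)
I: 16  (via C)
J: 19  (via I)
Shortest route: F–C–I–J = 19 min.

19 min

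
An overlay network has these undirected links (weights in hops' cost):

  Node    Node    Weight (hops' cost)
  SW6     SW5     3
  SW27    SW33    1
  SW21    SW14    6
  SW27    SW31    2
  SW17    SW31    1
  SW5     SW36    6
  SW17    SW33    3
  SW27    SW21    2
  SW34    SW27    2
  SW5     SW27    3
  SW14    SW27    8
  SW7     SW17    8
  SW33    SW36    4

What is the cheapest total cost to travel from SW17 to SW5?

Candidate routes:
SW17–SW31–SW27–SW5: 1+2+3 = 6
SW17–SW33–SW27–SW5: 3+1+3 = 7
SW17–SW33–SW36–SW5: 3+4+6 = 13
Cheapest is SW17–SW31–SW27–SW5 at 6 hops' cost.

6 hops' cost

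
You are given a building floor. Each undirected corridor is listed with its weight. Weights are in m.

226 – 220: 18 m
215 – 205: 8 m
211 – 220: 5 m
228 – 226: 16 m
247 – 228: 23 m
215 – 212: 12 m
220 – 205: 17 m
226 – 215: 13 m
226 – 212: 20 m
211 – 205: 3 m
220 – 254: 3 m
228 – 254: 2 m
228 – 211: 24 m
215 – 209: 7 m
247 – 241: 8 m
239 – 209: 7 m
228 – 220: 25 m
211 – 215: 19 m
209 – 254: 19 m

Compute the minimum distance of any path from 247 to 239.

51 m

Shortest distances from 247:
247: 0
241: 8  (via 247)
228: 23  (via 247)
254: 25  (via 228)
220: 28  (via 254)
211: 33  (via 220)
205: 36  (via 211)
226: 39  (via 228)
209: 44  (via 254)
215: 44  (via 205)
239: 51  (via 209)
Shortest route: 247 → 228 → 254 → 209 → 239 = 51 m.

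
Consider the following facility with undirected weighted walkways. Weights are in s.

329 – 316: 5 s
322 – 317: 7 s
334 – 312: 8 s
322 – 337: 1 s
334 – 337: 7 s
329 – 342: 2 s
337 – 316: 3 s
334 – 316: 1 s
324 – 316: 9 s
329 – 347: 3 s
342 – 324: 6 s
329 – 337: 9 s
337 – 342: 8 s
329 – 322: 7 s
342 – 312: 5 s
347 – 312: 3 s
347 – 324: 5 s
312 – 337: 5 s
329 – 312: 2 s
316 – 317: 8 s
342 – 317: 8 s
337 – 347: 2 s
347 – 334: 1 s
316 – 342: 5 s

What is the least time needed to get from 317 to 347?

10 s

Compare a few routes:
317–342–329–347: 8+2+3 = 13
317–316–337–347: 8+3+2 = 13
317–322–337–347: 7+1+2 = 10
317–322–337–316–334–347: 7+1+3+1+1 = 13
The minimum is 10 s via 317–322–337–347.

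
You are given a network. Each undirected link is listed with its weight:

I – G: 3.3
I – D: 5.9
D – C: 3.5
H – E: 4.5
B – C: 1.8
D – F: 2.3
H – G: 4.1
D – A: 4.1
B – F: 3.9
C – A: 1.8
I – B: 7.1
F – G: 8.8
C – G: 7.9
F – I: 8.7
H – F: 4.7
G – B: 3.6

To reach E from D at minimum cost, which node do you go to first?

F

Candidate routes:
D → F → H → E: 2.3+4.7+4.5 = 11.5
D → I → G → H → E: 5.9+3.3+4.1+4.5 = 17.8
D → C → B → G → H → E: 3.5+1.8+3.6+4.1+4.5 = 17.5
The minimum is 11.5 via D → F → H → E.
So from D the first move is to F.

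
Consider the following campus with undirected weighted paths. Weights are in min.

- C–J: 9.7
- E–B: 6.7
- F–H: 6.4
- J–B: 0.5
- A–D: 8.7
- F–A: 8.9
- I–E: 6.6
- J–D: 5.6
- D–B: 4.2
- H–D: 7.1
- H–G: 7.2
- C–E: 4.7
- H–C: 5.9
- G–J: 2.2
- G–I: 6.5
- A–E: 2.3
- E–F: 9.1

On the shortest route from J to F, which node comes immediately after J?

Enumerating some paths:
J → B → E → A → F: 0.5+6.7+2.3+8.9 = 18.4
J → B → E → F: 0.5+6.7+9.1 = 16.3
J → B → D → H → F: 0.5+4.2+7.1+6.4 = 18.2
J → G → H → F: 2.2+7.2+6.4 = 15.8
Cheapest is J → G → H → F at 15.8 min.
So from J the first move is to G.

G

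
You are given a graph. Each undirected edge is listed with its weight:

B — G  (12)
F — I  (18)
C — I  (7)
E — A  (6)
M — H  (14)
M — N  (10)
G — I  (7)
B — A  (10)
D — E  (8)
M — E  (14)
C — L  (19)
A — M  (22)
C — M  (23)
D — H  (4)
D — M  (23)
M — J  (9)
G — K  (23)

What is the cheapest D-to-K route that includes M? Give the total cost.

78

Shortest D→M: D–H–M = 18
Shortest M→K: M–C–I–G–K = 60
Total via M: 18 + 60 = 78.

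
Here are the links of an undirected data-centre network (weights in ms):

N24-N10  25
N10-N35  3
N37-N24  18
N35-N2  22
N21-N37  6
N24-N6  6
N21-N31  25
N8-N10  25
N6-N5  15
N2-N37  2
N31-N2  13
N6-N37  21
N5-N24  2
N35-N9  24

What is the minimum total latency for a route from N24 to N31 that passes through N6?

Best N24 to N6: N24–N6 costing 6
Best N6 to N31: N6–N37–N2–N31 costing 36
Total via N6: 6 + 36 = 42 ms.

42 ms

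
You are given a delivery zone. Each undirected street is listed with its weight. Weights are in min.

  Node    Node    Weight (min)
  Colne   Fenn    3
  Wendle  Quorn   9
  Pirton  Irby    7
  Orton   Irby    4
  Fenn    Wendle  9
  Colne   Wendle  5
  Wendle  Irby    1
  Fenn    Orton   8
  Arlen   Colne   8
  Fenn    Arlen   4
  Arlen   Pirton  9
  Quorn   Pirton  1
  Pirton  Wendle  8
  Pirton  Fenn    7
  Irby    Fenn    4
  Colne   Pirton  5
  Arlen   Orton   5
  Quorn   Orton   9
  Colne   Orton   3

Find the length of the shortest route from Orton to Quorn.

9 min

Enumerating some paths:
Orton–Irby–Pirton–Quorn: 4+7+1 = 12
Orton–Quorn: 9 = 9
Orton–Irby–Wendle–Quorn: 4+1+9 = 14
Cheapest is Orton–Quorn at 9 min.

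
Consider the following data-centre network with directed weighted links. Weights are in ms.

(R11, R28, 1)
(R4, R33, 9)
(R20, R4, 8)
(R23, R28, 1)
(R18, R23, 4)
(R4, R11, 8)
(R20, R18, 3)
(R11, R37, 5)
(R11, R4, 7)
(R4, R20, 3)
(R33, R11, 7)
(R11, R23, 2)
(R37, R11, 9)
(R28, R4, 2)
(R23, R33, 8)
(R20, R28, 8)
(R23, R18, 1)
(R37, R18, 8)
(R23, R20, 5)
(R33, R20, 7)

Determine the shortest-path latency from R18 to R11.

15 ms

Enumerating some paths:
R18–R23–R28–R4–R11: 4+1+2+8 = 15
R18–R23–R33–R11: 4+8+7 = 19
The minimum is 15 ms via R18–R23–R28–R4–R11.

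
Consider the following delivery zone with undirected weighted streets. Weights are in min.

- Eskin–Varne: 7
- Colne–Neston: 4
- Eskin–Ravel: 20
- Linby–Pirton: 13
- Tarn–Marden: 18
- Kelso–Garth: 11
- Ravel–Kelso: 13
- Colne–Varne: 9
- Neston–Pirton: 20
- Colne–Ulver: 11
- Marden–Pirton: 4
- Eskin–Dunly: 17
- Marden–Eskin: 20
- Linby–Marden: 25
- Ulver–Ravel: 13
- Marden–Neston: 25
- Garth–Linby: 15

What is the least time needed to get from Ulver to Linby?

48 min

Shortest distances from Ulver:
Ulver: 0
Colne: 11  (via Ulver)
Ravel: 13  (via Ulver)
Neston: 15  (via Colne)
Varne: 20  (via Colne)
Kelso: 26  (via Ravel)
Eskin: 27  (via Varne)
Pirton: 35  (via Neston)
Garth: 37  (via Kelso)
Marden: 39  (via Pirton)
Dunly: 44  (via Eskin)
Linby: 48  (via Pirton)
Shortest route: Ulver → Colne → Neston → Pirton → Linby = 48 min.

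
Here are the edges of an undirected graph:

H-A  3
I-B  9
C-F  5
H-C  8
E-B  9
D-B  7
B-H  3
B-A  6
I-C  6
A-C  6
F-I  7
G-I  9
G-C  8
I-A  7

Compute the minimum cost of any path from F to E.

Shortest distances from F:
F: 0
C: 5  (via F)
I: 7  (via F)
A: 11  (via C)
G: 13  (via C)
H: 13  (via C)
B: 16  (via I)
D: 23  (via B)
E: 25  (via B)
Shortest route: F–I–B–E = 25.

25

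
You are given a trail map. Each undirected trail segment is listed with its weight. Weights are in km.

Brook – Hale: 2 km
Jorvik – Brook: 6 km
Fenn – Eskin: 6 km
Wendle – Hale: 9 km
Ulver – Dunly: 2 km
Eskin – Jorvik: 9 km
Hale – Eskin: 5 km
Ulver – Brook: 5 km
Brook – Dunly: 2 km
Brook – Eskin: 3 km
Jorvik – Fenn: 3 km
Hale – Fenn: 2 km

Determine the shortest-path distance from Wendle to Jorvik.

14 km

Settle nodes by increasing distance from Wendle:
Wendle: 0
Hale: 9  (via Wendle)
Fenn: 11  (via Hale)
Brook: 11  (via Hale)
Dunly: 13  (via Brook)
Eskin: 14  (via Hale)
Jorvik: 14  (via Fenn)
Shortest route: Wendle–Hale–Fenn–Jorvik = 14 km.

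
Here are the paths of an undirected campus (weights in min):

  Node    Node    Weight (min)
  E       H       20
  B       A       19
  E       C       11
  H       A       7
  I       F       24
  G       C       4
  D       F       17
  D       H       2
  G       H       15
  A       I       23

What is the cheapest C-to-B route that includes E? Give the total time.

57 min

Best C to E: C → E costing 11
Best E to B: E → H → A → B costing 46
Total via E: 11 + 46 = 57 min.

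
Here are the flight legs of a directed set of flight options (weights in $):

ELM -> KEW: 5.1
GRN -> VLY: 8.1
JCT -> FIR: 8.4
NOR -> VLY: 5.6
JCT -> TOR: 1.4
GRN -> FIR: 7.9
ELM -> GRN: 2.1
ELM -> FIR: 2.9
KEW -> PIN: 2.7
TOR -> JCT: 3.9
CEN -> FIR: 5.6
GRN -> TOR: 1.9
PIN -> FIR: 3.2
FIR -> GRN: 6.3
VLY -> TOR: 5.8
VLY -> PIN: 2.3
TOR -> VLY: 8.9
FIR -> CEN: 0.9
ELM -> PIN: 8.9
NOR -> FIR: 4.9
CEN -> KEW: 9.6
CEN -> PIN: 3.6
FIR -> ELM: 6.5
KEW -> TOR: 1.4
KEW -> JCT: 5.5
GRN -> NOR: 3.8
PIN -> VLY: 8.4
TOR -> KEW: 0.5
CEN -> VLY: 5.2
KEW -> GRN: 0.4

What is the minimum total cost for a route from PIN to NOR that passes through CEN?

$17.9

Shortest PIN→CEN: PIN–FIR–CEN = 4.1
Shortest CEN→NOR: CEN–KEW–GRN–NOR = 13.8
Total via CEN: 4.1 + 13.8 = $17.9.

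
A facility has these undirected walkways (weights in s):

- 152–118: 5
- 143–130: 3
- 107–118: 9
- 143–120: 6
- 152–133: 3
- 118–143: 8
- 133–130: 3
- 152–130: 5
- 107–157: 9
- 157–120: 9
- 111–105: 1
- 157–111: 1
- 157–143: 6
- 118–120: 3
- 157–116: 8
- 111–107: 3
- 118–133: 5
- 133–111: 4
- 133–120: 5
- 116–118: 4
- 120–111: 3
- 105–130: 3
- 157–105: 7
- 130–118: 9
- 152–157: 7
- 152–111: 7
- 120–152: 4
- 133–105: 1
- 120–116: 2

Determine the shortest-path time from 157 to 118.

Running Dijkstra from 157:
157: 0
111: 1  (via 157)
105: 2  (via 111)
133: 3  (via 105)
120: 4  (via 111)
107: 4  (via 111)
130: 5  (via 105)
143: 6  (via 157)
152: 6  (via 133)
116: 6  (via 120)
118: 7  (via 120)
Shortest route: 157 → 111 → 120 → 118 = 7 s.

7 s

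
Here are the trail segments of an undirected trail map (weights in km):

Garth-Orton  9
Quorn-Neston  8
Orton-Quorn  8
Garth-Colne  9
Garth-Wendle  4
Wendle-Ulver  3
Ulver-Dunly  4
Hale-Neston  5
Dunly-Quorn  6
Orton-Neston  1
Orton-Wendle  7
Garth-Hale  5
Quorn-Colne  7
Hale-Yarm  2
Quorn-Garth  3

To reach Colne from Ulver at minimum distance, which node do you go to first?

Enumerating some paths:
Ulver → Wendle → Garth → Quorn → Colne: 3+4+3+7 = 17
Ulver → Dunly → Quorn → Garth → Colne: 4+6+3+9 = 22
Ulver → Dunly → Quorn → Colne: 4+6+7 = 17
Ulver → Wendle → Garth → Colne: 3+4+9 = 16
Cheapest is Ulver → Wendle → Garth → Colne at 16 km.
So from Ulver the first move is to Wendle.

Wendle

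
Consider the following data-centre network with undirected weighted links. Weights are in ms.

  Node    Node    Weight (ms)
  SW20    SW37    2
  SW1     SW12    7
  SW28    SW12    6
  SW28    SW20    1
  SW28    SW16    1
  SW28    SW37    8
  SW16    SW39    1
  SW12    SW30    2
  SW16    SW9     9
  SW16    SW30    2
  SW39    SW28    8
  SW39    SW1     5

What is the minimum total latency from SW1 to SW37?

Compare a few routes:
SW1 → SW39 → SW28 → SW20 → SW37: 5+8+1+2 = 16
SW1 → SW39 → SW16 → SW28 → SW20 → SW37: 5+1+1+1+2 = 10
SW1 → SW12 → SW30 → SW16 → SW28 → SW20 → SW37: 7+2+2+1+1+2 = 15
SW1 → SW39 → SW16 → SW28 → SW37: 5+1+1+8 = 15
The minimum is 10 ms via SW1 → SW39 → SW16 → SW28 → SW20 → SW37.

10 ms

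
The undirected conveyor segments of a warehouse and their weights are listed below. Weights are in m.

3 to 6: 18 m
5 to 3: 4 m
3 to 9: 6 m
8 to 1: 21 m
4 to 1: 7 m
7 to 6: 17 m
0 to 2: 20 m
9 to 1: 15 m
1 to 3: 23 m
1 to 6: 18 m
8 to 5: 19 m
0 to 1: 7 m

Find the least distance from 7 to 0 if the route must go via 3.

Best 7 to 3: 7 → 6 → 3 costing 35
Shortest 3→0: 3 → 9 → 1 → 0 = 28
Total via 3: 35 + 28 = 63 m.

63 m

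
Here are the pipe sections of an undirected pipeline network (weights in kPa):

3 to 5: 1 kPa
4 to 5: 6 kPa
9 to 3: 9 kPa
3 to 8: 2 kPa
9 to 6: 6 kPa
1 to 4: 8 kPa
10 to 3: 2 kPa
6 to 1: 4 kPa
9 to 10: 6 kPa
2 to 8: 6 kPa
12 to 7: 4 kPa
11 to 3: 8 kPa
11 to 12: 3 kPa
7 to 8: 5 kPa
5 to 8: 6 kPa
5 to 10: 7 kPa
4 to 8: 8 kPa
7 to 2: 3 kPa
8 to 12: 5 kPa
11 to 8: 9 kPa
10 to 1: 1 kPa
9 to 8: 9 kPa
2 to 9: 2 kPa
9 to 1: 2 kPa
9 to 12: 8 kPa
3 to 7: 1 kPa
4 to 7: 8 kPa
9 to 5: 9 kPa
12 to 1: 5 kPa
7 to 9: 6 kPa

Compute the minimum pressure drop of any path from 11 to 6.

Candidate routes:
11–12–1–6: 3+5+4 = 12
11–12–1–9–6: 3+5+2+6 = 16
11–3–10–1–6: 8+2+1+4 = 15
11–12–7–3–10–1–6: 3+4+1+2+1+4 = 15
The minimum is 12 kPa via 11–12–1–6.

12 kPa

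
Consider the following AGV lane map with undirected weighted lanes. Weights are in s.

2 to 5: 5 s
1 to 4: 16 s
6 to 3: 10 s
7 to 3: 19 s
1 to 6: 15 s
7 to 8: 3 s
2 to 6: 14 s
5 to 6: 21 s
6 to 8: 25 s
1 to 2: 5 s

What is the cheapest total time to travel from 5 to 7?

47 s

Running Dijkstra from 5:
5: 0
2: 5  (via 5)
1: 10  (via 2)
6: 19  (via 2)
4: 26  (via 1)
3: 29  (via 6)
8: 44  (via 6)
7: 47  (via 8)
Shortest route: 5–2–6–8–7 = 47 s.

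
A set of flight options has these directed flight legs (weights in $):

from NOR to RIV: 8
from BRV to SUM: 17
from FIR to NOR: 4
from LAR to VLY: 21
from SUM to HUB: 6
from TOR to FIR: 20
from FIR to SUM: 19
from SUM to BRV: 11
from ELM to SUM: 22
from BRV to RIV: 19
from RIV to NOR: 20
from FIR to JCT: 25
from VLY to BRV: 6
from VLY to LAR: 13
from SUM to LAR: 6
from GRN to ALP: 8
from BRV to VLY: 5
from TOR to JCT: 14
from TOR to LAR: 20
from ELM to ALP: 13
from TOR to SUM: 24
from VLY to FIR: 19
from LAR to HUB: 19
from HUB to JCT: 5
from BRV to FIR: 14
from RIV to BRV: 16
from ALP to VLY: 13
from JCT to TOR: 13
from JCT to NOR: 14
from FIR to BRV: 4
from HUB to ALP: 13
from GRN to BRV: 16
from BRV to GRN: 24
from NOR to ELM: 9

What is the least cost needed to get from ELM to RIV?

$51

Settle nodes by increasing distance from ELM:
ELM: 0
ALP: 13  (via ELM)
SUM: 22  (via ELM)
VLY: 26  (via ALP)
HUB: 28  (via SUM)
LAR: 28  (via SUM)
BRV: 32  (via VLY)
JCT: 33  (via HUB)
FIR: 45  (via VLY)
TOR: 46  (via JCT)
NOR: 47  (via JCT)
RIV: 51  (via BRV)
Shortest route: ELM → ALP → VLY → BRV → RIV = $51.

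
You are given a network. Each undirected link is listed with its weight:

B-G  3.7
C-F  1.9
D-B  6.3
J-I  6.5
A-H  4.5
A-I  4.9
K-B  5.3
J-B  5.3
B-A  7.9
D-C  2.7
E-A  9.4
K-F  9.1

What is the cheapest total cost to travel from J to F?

16.2

Enumerating some paths:
J - B - K - F: 5.3+5.3+9.1 = 19.7
J - I - A - B - D - C - F: 6.5+4.9+7.9+6.3+2.7+1.9 = 30.2
J - B - D - C - F: 5.3+6.3+2.7+1.9 = 16.2
Cheapest is J - B - D - C - F at 16.2.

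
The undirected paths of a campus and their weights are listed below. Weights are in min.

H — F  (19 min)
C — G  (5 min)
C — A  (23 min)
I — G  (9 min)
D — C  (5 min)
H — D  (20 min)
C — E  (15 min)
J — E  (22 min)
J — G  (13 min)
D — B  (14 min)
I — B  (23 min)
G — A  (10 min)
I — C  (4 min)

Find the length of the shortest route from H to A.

40 min

Enumerating some paths:
H → D → C → G → A: 20+5+5+10 = 40
H → D → C → A: 20+5+23 = 48
H → D → C → I → G → A: 20+5+4+9+10 = 48
H → D → B → I → G → A: 20+14+23+9+10 = 76
The minimum is 40 min via H → D → C → G → A.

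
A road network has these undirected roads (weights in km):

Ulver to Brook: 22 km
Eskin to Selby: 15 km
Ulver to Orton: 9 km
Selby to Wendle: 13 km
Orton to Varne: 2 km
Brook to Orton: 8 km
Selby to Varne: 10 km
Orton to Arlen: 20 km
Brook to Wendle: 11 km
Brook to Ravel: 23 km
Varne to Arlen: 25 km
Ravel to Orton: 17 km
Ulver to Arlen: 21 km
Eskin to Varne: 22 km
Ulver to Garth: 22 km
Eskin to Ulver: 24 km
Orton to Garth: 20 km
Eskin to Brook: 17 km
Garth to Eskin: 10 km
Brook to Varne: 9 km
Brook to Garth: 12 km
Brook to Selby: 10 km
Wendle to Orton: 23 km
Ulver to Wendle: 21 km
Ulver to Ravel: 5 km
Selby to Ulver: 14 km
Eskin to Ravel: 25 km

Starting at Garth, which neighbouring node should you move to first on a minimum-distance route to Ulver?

Ulver

Enumerating some paths:
Garth–Brook–Orton–Ulver: 12+8+9 = 29
Garth–Ulver: 22 = 22
Cheapest is Garth–Ulver at 22 km.
So from Garth the first move is to Ulver.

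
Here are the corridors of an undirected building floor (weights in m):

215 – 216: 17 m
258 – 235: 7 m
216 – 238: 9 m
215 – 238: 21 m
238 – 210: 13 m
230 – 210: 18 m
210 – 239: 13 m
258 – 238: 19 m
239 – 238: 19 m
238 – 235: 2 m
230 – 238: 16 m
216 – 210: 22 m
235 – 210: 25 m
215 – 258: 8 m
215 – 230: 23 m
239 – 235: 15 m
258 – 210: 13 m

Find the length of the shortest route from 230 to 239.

31 m

Compare a few routes:
230 → 210 → 239: 18+13 = 31
230 → 238 → 235 → 239: 16+2+15 = 33
Cheapest is 230 → 210 → 239 at 31 m.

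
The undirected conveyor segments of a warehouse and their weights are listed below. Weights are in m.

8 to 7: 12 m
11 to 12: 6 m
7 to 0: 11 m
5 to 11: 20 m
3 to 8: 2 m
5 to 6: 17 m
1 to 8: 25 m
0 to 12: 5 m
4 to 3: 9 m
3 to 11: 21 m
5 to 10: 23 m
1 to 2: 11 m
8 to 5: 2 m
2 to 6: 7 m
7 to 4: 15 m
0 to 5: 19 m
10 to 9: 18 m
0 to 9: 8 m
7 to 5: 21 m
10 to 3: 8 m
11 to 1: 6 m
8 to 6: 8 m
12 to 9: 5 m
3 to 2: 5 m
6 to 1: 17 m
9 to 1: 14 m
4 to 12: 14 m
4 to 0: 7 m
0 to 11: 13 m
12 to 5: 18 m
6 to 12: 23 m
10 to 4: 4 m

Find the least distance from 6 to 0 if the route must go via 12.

Best 6 to 12: 6–12 costing 23
Best 12 to 0: 12–0 costing 5
Total via 12: 23 + 5 = 28 m.

28 m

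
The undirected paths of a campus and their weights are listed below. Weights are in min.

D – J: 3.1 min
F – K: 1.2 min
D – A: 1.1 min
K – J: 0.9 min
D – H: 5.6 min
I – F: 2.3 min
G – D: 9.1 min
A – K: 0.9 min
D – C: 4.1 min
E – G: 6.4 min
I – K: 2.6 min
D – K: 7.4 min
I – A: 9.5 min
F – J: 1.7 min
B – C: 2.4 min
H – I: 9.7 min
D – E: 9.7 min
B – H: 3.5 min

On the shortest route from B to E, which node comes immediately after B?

Candidate routes:
B–C–D–G–E: 2.4+4.1+9.1+6.4 = 22
B–H–D–E: 3.5+5.6+9.7 = 18.8
B–C–D–E: 2.4+4.1+9.7 = 16.2
Cheapest is B–C–D–E at 16.2 min.
So from B the first move is to C.

C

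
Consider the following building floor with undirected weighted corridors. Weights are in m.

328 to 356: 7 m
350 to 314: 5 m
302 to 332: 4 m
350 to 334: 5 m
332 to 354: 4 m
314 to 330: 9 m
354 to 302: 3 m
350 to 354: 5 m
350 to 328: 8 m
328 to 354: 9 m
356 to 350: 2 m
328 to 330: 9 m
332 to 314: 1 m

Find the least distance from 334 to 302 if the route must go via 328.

Shortest 334→328: 334 → 350 → 328 = 13
Best 328 to 302: 328 → 354 → 302 costing 12
Total via 328: 13 + 12 = 25 m.

25 m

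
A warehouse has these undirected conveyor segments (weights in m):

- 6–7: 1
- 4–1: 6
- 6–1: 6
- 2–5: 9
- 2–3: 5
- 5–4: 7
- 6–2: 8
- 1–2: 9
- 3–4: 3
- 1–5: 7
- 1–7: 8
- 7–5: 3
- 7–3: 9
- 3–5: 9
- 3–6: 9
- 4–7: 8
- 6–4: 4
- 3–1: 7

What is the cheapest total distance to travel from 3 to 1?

Candidate routes:
3–1: 7 = 7
3–4–1: 3+6 = 9
The minimum is 7 m via 3–1.

7 m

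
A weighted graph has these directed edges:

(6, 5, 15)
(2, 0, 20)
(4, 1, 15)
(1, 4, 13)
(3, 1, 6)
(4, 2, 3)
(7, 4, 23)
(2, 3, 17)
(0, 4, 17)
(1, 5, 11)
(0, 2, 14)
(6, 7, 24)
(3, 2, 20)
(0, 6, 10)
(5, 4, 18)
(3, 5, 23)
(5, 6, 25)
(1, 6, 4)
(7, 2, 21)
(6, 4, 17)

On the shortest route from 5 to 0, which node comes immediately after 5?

Candidate routes:
5–6–7–4–2–0: 25+24+23+3+20 = 95
5–6–7–2–0: 25+24+21+20 = 90
5–6–4–2–0: 25+17+3+20 = 65
5–4–2–0: 18+3+20 = 41
The minimum is 41 via 5–4–2–0.
So from 5 the first move is to 4.

4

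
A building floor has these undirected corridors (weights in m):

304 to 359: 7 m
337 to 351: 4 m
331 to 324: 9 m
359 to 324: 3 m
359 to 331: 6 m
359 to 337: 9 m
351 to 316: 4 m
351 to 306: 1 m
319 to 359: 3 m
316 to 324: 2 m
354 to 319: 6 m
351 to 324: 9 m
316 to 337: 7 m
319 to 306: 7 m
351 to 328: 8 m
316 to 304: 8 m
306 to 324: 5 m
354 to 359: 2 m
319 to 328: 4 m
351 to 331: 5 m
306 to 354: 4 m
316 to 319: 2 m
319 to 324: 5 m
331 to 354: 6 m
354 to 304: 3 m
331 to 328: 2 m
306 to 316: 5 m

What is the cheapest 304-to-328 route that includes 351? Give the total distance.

Shortest 304→351: 304 → 354 → 306 → 351 = 8
Shortest 351→328: 351 → 331 → 328 = 7
Total via 351: 8 + 7 = 15 m.

15 m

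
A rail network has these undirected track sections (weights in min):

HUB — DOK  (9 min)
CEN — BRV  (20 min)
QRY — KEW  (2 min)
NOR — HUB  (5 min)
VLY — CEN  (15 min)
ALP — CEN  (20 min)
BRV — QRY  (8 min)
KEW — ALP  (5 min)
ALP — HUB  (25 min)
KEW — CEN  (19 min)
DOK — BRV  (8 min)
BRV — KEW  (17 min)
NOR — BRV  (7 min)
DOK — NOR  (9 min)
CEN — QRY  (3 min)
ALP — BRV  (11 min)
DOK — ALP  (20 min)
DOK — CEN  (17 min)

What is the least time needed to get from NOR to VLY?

Candidate routes:
NOR–BRV–QRY–CEN–VLY: 7+8+3+15 = 33
NOR–DOK–CEN–VLY: 9+17+15 = 41
Cheapest is NOR–BRV–QRY–CEN–VLY at 33 min.

33 min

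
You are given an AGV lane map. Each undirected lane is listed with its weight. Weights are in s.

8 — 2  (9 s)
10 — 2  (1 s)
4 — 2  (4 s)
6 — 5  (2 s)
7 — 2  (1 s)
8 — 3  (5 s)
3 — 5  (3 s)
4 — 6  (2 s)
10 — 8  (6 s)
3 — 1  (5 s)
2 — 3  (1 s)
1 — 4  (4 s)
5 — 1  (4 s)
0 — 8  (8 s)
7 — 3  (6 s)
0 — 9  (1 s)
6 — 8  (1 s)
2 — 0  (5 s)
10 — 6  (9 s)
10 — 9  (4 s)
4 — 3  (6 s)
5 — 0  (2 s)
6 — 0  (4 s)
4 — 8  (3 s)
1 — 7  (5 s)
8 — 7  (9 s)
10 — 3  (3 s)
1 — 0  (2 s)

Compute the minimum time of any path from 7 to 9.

Compare a few routes:
7 → 2 → 10 → 9: 1+1+4 = 6
7 → 2 → 0 → 9: 1+5+1 = 7
Cheapest is 7 → 2 → 10 → 9 at 6 s.

6 s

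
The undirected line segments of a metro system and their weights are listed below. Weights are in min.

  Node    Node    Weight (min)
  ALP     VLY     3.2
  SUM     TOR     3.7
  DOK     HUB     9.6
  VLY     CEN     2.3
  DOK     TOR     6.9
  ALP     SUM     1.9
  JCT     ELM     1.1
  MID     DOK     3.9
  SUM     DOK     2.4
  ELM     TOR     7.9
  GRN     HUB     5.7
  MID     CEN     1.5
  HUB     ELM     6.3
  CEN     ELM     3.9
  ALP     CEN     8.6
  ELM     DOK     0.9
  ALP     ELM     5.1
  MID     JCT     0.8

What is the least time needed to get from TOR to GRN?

19 min

Settle nodes by increasing distance from TOR:
TOR: 0
SUM: 3.7  (via TOR)
ALP: 5.6  (via SUM)
DOK: 6.1  (via SUM)
ELM: 7  (via DOK)
JCT: 8.1  (via ELM)
VLY: 8.8  (via ALP)
MID: 8.9  (via JCT)
CEN: 10.4  (via MID)
HUB: 13.3  (via ELM)
GRN: 19  (via HUB)
Shortest route: TOR–SUM–DOK–ELM–HUB–GRN = 19 min.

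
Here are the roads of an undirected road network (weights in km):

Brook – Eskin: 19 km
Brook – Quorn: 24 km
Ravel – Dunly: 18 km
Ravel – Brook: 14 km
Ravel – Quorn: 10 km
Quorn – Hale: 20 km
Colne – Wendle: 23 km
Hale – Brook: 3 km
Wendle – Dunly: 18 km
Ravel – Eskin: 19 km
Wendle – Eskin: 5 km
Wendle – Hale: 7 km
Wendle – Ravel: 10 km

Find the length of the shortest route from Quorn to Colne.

Shortest distances from Quorn:
Quorn: 0
Ravel: 10  (via Quorn)
Hale: 20  (via Quorn)
Wendle: 20  (via Ravel)
Brook: 23  (via Hale)
Eskin: 25  (via Wendle)
Dunly: 28  (via Ravel)
Colne: 43  (via Wendle)
Shortest route: Quorn–Ravel–Wendle–Colne = 43 km.

43 km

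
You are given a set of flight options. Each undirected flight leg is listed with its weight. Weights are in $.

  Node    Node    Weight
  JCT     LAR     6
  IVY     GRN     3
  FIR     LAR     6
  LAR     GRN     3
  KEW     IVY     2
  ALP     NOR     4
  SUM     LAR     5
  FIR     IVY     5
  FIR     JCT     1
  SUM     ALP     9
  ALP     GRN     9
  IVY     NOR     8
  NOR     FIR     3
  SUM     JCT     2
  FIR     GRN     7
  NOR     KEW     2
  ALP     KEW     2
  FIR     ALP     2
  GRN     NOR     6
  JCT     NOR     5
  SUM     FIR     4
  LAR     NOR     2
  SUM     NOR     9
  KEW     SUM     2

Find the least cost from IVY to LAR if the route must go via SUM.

$9

Best IVY to SUM: IVY–KEW–SUM costing 4
Shortest SUM→LAR: SUM–LAR = 5
Total via SUM: 4 + 5 = $9.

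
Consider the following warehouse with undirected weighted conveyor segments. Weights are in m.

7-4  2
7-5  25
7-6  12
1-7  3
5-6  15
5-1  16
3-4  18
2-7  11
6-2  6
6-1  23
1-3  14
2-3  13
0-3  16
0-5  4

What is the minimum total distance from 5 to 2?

21 m

Enumerating some paths:
5 - 0 - 3 - 2: 4+16+13 = 33
5 - 7 - 2: 25+11 = 36
5 - 6 - 2: 15+6 = 21
5 - 1 - 7 - 2: 16+3+11 = 30
Cheapest is 5 - 6 - 2 at 21 m.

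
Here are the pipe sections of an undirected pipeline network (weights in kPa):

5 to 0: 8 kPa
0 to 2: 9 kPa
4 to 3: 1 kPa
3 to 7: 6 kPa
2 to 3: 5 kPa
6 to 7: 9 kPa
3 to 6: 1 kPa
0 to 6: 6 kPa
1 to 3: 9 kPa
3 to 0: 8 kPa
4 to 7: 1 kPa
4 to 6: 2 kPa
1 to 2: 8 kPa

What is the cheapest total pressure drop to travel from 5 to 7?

17 kPa

Running Dijkstra from 5:
5: 0
0: 8  (via 5)
6: 14  (via 0)
3: 15  (via 6)
4: 16  (via 6)
2: 17  (via 0)
7: 17  (via 4)
Shortest route: 5 → 0 → 6 → 4 → 7 = 17 kPa.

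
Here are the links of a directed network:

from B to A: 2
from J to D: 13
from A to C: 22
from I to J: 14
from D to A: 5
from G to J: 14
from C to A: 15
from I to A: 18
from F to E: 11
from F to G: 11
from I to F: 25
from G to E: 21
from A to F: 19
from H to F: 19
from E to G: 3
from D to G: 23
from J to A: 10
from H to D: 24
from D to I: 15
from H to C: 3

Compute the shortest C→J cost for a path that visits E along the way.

62

Best C to E: C–A–F–E costing 45
Shortest E→J: E–G–J = 17
Total via E: 45 + 17 = 62.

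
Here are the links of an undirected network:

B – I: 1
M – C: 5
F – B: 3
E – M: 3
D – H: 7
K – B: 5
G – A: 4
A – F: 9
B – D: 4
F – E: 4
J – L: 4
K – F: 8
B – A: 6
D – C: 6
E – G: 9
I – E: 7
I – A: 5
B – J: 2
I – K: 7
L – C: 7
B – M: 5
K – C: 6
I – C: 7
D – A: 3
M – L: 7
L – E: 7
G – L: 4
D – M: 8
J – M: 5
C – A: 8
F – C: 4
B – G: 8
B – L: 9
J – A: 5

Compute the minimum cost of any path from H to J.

Running Dijkstra from H:
H: 0
D: 7  (via H)
A: 10  (via D)
B: 11  (via D)
I: 12  (via B)
C: 13  (via D)
J: 13  (via B)
Shortest route: H–D–B–J = 13.

13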